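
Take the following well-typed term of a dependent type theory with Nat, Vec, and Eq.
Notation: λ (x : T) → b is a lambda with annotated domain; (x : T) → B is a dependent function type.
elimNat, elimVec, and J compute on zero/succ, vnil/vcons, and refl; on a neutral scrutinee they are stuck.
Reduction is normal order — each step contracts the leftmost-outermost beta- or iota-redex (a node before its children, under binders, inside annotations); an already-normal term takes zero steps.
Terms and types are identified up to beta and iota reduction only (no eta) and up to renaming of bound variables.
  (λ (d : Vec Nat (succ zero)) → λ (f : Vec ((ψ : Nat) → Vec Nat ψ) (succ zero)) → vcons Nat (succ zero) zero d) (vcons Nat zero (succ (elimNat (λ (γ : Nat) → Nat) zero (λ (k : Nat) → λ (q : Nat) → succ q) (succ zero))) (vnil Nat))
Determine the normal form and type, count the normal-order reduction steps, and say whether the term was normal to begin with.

resulting normal form:
  λ (d : Vec ((f : Nat) → Vec Nat f) (succ zero)) → vcons Nat (succ zero) zero (vcons Nat zero (succ (succ zero)) (vnil Nat))
type:
  (d : Vec ((f : Nat) → Vec Nat f) (succ zero)) → Vec Nat (succ (succ zero))
normal-order step count: 5
already normal: no
first redex: a beta-redex


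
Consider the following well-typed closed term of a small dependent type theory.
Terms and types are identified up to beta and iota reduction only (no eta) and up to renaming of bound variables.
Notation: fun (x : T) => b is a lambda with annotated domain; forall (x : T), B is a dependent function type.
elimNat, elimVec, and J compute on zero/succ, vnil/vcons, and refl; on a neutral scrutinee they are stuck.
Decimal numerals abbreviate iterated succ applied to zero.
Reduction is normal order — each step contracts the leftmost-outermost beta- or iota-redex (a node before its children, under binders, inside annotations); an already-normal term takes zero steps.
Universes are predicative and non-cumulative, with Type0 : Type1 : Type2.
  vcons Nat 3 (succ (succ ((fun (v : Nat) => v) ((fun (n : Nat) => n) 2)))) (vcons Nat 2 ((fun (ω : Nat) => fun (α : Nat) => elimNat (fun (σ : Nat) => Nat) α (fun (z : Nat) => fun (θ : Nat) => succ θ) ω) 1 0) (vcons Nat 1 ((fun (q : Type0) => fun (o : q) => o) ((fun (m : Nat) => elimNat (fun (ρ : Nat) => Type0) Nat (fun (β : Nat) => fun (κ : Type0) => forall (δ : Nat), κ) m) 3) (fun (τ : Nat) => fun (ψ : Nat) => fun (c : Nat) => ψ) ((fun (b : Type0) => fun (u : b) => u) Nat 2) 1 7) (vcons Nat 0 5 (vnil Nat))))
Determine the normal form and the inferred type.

normal form:
  vcons Nat 3 4 (vcons Nat 2 1 (vcons Nat 1 1 (vcons Nat 0 5 (vnil Nat))))
the term's type:
  Vec Nat 4
observation: 13 normal-order steps normalize the term, beginning with a beta-redex.


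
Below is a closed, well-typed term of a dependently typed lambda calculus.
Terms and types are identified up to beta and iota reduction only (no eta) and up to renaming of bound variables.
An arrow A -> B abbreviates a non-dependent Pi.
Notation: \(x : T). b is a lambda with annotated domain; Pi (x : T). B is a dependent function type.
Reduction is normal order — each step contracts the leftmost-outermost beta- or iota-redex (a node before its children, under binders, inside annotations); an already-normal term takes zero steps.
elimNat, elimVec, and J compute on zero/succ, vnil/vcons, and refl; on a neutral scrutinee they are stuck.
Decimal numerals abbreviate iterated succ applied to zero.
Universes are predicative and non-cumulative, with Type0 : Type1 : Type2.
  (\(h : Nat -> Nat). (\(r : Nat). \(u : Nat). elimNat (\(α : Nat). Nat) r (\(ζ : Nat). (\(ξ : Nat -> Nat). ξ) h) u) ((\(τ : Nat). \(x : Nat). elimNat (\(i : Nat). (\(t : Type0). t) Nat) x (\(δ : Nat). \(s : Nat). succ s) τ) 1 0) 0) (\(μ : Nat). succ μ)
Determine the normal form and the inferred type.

reduced normal form:
  1
type:
  Nat
observation: reduction starts at a beta-redex, and 10 normal-order steps reach the normal form.


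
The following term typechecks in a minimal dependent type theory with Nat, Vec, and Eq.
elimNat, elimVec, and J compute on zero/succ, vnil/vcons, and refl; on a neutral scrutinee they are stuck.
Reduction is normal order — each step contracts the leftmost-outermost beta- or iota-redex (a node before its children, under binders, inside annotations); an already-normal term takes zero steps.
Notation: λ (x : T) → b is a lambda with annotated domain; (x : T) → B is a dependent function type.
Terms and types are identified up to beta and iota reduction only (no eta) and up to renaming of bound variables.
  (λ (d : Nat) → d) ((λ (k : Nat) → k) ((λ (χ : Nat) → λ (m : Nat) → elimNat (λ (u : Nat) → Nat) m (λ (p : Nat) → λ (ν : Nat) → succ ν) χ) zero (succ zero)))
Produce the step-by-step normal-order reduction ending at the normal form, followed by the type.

normal-order reduction sequence:
  (λ (d : Nat) → d) ((λ (k : Nat) → k) ((λ (χ : Nat) → λ (m : Nat) → elimNat (λ (u : Nat) → Nat) m (λ (p : Nat) → λ (ν : Nat) → succ ν) χ) zero (succ zero)))
  ~> (λ (d : Nat) → d) ((λ (k : Nat) → λ (χ : Nat) → elimNat (λ (m : Nat) → Nat) χ (λ (u : Nat) → λ (p : Nat) → succ p) k) zero (succ zero))
  ~> (λ (d : Nat) → λ (k : Nat) → elimNat (λ (χ : Nat) → Nat) k (λ (m : Nat) → λ (u : Nat) → succ u) d) zero (succ zero)
  ~> (λ (d : Nat) → elimNat (λ (k : Nat) → Nat) d (λ (χ : Nat) → λ (m : Nat) → succ m) zero) (succ zero)
  ~> elimNat (λ (d : Nat) → Nat) (succ zero) (λ (k : Nat) → λ (χ : Nat) → succ χ) zero
  ~> succ zero
type:
  Nat


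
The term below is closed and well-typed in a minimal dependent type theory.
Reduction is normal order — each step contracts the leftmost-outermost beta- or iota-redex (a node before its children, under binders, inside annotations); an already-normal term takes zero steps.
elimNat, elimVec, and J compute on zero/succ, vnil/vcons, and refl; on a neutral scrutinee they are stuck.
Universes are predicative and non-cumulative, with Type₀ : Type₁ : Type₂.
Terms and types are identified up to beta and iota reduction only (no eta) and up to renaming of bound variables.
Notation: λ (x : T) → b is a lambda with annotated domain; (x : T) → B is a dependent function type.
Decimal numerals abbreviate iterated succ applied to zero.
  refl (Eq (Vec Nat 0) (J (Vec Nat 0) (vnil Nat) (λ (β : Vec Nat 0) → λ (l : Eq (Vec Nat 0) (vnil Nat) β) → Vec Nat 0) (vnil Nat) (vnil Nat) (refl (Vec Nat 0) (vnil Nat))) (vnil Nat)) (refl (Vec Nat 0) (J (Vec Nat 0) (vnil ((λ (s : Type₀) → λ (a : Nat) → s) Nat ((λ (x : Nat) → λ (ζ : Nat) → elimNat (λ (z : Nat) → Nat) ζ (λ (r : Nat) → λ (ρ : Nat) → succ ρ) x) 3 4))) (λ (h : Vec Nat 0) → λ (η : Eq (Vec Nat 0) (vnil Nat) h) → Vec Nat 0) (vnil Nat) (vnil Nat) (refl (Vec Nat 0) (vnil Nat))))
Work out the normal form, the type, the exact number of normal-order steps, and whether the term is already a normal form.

reduced normal form:
  refl (Eq (Vec Nat 0) (vnil Nat) (vnil Nat)) (refl (Vec Nat 0) (vnil Nat))
inferred type:
  Eq (Eq (Vec Nat 0) (vnil Nat) (vnil Nat)) (refl (Vec Nat 0) (vnil Nat)) (refl (Vec Nat 0) (vnil Nat))
reduction steps (normal order): 2
term was already normal: no
first contracted redex: a J iota-redex


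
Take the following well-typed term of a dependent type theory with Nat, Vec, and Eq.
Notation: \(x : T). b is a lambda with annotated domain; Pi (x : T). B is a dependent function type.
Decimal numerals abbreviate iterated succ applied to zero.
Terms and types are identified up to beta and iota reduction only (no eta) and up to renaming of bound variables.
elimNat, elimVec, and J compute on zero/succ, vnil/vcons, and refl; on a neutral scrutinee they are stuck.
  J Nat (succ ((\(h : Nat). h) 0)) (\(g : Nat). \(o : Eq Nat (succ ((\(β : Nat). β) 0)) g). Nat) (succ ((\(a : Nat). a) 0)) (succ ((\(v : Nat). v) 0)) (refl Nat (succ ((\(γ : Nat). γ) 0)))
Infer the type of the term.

type:
  Nat


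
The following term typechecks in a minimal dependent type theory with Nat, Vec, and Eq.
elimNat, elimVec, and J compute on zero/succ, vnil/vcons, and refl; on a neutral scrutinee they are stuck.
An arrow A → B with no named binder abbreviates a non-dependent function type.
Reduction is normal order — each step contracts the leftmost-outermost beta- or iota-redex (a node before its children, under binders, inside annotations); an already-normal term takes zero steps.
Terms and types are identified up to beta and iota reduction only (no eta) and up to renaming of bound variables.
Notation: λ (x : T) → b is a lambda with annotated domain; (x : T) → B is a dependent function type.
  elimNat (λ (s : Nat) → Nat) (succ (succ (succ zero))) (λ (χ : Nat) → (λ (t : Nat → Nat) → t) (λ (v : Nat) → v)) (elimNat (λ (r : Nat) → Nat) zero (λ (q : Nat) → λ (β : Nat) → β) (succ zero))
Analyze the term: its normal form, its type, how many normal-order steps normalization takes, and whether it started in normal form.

reduced normal form:
  succ (succ (succ zero))
the term's type:
  Nat
steps to reach normal form (normal order): 6
term was already normal: no
first redex: a beta-redex


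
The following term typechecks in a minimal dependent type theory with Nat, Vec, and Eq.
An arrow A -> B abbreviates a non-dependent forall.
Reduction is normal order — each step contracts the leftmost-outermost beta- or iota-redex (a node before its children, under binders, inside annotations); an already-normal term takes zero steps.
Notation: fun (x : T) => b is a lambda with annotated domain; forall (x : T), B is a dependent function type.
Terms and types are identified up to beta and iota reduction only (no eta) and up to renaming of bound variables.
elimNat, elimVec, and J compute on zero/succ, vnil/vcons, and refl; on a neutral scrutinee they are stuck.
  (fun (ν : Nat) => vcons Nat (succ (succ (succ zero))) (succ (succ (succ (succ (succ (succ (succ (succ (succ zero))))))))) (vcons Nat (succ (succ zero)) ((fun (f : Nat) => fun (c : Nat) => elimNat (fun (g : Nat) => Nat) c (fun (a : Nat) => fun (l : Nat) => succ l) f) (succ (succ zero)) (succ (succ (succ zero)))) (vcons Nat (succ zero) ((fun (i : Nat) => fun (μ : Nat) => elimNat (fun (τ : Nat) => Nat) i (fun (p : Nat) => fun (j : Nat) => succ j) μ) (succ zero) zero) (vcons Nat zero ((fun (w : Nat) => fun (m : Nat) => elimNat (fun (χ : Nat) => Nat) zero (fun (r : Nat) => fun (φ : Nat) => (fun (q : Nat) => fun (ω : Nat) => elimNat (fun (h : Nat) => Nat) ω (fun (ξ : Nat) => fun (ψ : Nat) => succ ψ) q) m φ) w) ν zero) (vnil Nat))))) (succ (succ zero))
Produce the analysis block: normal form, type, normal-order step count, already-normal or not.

resulting normal form:
  vcons Nat (succ (succ (succ zero))) (succ (succ (succ (succ (succ (succ (succ (succ (succ zero))))))))) (vcons Nat (succ (succ zero)) (succ (succ (succ (succ (succ zero))))) (vcons Nat (succ zero) (succ zero) (vcons Nat zero zero (vnil Nat))))
inferred type:
  Vec Nat (succ (succ (succ (succ zero))))
reduction steps (normal order): 28
started in normal form: no
first redex: a beta-redex


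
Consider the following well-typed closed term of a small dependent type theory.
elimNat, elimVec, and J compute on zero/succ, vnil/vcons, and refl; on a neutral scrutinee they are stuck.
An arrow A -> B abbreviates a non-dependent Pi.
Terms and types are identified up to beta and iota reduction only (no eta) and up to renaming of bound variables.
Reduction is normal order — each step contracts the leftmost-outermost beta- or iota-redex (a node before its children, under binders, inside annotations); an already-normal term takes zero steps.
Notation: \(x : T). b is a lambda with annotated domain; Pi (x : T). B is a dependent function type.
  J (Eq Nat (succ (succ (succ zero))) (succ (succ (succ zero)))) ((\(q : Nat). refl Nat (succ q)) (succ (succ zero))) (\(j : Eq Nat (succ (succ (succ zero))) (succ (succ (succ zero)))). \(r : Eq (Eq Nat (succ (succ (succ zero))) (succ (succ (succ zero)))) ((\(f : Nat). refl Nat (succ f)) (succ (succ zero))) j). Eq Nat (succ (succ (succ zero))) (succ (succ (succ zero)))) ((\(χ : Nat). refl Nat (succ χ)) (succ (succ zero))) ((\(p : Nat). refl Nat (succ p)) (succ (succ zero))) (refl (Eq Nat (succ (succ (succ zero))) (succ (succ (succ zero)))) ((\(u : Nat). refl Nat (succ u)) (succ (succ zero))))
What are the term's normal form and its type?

normal form:
  refl Nat (succ (succ (succ zero)))
the term's type:
  Eq Nat (succ (succ (succ zero))) (succ (succ (succ zero)))


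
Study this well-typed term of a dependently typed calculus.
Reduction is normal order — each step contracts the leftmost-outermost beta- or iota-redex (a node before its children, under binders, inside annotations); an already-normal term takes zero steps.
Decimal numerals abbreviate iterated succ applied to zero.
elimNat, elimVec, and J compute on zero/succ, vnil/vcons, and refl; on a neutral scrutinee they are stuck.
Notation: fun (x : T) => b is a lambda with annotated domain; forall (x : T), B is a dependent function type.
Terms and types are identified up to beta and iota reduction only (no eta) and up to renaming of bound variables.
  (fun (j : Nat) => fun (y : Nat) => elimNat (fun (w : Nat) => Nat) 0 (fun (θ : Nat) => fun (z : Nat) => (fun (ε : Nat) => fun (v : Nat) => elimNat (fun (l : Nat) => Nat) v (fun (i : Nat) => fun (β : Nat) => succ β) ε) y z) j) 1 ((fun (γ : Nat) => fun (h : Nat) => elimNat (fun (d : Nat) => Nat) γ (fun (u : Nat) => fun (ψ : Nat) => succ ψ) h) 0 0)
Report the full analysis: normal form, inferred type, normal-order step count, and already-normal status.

reduced normal form:
  0
inferred type:
  Nat
normal-order step count: 12
already normal: no
first contracted redex: a beta-redex


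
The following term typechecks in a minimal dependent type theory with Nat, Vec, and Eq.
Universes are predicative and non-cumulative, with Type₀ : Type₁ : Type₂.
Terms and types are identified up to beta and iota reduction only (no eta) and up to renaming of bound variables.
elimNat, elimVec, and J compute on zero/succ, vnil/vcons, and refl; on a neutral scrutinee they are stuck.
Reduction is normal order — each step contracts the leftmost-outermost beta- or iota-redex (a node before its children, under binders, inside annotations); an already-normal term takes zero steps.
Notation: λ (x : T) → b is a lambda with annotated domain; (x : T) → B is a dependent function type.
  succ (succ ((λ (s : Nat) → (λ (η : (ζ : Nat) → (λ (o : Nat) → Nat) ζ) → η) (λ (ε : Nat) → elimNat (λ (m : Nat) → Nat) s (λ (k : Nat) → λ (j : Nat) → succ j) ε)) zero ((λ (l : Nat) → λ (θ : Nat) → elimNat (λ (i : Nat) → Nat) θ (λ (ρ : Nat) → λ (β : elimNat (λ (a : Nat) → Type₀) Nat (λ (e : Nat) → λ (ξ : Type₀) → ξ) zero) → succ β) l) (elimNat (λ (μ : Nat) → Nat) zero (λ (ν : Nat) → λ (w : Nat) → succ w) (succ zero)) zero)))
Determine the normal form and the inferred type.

reduced normal form:
  succ (succ (succ zero))
type:
  Nat


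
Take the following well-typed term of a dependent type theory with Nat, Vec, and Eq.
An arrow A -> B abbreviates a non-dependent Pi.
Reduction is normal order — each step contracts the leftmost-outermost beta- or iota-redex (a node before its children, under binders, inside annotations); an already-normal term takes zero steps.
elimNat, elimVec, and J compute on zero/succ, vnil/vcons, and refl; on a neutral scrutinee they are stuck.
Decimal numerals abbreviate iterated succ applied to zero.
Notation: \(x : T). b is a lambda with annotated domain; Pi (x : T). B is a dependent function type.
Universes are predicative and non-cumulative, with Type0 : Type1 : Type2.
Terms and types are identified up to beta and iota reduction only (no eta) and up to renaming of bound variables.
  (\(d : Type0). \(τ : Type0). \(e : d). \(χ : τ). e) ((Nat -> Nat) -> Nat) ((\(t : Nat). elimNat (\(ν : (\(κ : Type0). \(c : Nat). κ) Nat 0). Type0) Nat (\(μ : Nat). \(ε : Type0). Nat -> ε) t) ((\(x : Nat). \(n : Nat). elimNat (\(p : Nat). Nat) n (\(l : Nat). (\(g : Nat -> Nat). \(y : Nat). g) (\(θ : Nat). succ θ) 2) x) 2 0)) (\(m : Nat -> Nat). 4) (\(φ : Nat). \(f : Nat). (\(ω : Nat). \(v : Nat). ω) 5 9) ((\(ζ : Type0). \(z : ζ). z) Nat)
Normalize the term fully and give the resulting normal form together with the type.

resulting normal form:
  4
type:
  Nat


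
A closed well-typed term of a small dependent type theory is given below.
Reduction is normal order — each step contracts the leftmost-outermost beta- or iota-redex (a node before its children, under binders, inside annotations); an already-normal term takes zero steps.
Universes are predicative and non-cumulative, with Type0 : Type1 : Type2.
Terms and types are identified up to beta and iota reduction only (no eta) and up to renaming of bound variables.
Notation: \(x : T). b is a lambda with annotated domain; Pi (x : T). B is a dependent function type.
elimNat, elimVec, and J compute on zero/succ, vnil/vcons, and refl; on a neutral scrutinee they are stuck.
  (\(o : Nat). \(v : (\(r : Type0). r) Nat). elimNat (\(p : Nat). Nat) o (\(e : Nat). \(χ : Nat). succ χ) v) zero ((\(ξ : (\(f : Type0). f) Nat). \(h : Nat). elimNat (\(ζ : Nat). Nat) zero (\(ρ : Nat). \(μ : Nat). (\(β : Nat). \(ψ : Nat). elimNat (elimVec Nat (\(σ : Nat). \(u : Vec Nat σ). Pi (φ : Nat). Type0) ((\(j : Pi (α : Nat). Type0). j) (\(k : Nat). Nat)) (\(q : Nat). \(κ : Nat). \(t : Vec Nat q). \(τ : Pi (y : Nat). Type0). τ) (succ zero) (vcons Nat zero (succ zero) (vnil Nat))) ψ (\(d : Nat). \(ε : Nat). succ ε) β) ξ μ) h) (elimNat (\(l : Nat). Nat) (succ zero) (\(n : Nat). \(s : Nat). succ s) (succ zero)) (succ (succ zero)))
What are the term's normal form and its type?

resulting normal form:
  succ (succ (succ (succ zero)))
type:
  Nat
observation: the term reaches its normal form after 64 normal-order steps.


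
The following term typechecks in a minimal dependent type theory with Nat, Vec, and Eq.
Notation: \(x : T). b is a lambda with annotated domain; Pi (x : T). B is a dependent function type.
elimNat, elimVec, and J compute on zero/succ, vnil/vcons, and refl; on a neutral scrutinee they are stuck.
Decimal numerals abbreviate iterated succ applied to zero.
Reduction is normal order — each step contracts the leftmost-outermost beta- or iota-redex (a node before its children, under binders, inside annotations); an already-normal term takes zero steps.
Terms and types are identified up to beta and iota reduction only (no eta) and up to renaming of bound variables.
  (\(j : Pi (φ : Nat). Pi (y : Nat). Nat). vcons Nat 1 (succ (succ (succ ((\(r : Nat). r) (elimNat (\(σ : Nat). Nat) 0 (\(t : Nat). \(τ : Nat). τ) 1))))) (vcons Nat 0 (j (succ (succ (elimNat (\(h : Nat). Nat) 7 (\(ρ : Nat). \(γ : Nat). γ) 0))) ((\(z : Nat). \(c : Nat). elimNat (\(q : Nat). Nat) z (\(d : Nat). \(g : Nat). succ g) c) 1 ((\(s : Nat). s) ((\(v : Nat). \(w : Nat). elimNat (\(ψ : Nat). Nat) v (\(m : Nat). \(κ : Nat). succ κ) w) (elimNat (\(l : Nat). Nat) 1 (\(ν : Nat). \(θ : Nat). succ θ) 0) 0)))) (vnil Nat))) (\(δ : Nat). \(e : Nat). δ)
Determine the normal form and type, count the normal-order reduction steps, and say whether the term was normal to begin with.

reduced normal form:
  vcons Nat 1 3 (vcons Nat 0 9 (vnil Nat))
the term's type:
  Vec Nat 2
steps to reach normal form (normal order): 9
started in normal form: no
first redex: a beta-redex


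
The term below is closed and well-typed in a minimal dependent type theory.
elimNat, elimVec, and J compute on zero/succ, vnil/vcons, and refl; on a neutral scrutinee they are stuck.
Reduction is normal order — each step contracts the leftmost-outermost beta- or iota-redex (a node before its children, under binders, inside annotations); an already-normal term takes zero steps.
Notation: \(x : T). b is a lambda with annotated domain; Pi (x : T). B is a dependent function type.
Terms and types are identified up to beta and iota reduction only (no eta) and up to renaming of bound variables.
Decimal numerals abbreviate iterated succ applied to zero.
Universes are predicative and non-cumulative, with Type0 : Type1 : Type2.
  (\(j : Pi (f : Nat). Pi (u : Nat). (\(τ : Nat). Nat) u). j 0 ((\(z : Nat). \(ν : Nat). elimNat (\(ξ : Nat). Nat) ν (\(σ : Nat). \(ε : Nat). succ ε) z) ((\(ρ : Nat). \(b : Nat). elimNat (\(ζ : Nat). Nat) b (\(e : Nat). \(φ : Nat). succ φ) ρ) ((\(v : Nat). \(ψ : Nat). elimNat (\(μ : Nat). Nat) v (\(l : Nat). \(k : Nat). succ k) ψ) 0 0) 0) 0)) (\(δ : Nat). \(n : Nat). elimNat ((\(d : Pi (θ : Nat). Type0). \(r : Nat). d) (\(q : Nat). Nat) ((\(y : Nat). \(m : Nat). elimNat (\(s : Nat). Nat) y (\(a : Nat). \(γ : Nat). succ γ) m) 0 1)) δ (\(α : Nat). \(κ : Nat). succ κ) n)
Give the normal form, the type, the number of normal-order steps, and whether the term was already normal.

resulting normal form:
  0
the term's type:
  Nat
normal-order step count: 15
started in normal form: no
first redex: a beta-redex


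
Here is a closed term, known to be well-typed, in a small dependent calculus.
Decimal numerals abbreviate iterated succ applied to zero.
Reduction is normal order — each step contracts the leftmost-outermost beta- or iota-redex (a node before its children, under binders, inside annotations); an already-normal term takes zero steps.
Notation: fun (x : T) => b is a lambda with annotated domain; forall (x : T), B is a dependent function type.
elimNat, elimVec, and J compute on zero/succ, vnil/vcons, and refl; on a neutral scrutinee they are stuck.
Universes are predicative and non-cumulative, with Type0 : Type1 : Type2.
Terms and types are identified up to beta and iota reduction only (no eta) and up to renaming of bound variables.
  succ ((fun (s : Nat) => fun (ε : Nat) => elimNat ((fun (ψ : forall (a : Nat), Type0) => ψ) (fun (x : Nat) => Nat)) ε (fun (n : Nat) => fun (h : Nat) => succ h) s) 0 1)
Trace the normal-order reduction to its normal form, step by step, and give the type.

normal-order reduction:
  succ ((fun (s : Nat) => fun (ε : Nat) => elimNat ((fun (ψ : forall (a : Nat), Type0) => ψ) (fun (x : Nat) => Nat)) ε (fun (n : Nat) => fun (h : Nat) => succ h) s) 0 1)
  ~> succ ((fun (s : Nat) => elimNat ((fun (ε : forall (ψ : Nat), Type0) => ε) (fun (a : Nat) => Nat)) s (fun (x : Nat) => fun (n : Nat) => succ n) 0) 1)
  ~> succ (elimNat ((fun (s : forall (ε : Nat), Type0) => s) (fun (ψ : Nat) => Nat)) 1 (fun (a : Nat) => fun (x : Nat) => succ x) 0)
  ~> 2
type:
  Nat


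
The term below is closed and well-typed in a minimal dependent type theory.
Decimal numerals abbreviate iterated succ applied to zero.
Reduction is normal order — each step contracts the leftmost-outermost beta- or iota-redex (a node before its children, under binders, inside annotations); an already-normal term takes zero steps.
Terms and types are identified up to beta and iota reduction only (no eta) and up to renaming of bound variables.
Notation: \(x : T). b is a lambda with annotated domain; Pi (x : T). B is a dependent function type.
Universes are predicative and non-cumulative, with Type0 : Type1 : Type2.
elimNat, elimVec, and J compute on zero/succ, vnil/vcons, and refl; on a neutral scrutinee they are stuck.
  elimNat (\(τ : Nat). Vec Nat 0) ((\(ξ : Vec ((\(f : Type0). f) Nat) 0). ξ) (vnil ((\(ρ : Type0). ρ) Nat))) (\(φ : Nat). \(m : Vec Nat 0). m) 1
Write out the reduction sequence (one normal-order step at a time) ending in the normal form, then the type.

normal-order reduction:
  elimNat (\(τ : Nat). Vec Nat 0) ((\(ξ : Vec ((\(f : Type0). f) Nat) 0). ξ) (vnil ((\(ρ : Type0). ρ) Nat))) (\(φ : Nat). \(m : Vec Nat 0). m) 1
  ~> (\(τ : Nat). \(ξ : Vec Nat 0). ξ) 0 (elimNat (\(f : Nat). Vec Nat 0) ((\(ρ : Vec ((\(φ : Type0). φ) Nat) 0). ρ) (vnil ((\(m : Type0). m) Nat))) (\(t : Nat). \(g : Vec Nat 0). g) 0)
  ~> (\(τ : Vec Nat 0). τ) (elimNat (\(ξ : Nat). Vec Nat 0) ((\(f : Vec ((\(ρ : Type0). ρ) Nat) 0). f) (vnil ((\(φ : Type0). φ) Nat))) (\(m : Nat). \(t : Vec Nat 0). t) 0)
  ~> elimNat (\(τ : Nat). Vec Nat 0) ((\(ξ : Vec ((\(f : Type0). f) Nat) 0). ξ) (vnil ((\(ρ : Type0). ρ) Nat))) (\(φ : Nat). \(m : Vec Nat 0). m) 0
  ~> (\(τ : Vec ((\(ξ : Type0). ξ) Nat) 0). τ) (vnil ((\(f : Type0). f) Nat))
  ~> vnil ((\(τ : Type0). τ) Nat)
  ~> vnil Nat
type:
  Vec Nat 0


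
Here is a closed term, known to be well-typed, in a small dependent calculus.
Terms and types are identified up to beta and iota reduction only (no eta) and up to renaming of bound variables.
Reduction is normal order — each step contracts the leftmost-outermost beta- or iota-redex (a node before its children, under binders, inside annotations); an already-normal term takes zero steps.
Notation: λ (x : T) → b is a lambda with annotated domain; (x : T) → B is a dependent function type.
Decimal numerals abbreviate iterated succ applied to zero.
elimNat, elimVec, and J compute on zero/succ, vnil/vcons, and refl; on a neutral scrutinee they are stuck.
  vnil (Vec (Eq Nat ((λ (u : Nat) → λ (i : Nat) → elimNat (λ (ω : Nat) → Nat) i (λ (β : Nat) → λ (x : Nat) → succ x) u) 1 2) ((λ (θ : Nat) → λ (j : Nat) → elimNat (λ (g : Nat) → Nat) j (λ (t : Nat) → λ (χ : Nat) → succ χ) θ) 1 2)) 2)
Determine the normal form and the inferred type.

resulting normal form:
  vnil (Vec (Eq Nat 3 3) 2)
the term's type:
  Vec (Vec (Eq Nat 3 3) 2) 0


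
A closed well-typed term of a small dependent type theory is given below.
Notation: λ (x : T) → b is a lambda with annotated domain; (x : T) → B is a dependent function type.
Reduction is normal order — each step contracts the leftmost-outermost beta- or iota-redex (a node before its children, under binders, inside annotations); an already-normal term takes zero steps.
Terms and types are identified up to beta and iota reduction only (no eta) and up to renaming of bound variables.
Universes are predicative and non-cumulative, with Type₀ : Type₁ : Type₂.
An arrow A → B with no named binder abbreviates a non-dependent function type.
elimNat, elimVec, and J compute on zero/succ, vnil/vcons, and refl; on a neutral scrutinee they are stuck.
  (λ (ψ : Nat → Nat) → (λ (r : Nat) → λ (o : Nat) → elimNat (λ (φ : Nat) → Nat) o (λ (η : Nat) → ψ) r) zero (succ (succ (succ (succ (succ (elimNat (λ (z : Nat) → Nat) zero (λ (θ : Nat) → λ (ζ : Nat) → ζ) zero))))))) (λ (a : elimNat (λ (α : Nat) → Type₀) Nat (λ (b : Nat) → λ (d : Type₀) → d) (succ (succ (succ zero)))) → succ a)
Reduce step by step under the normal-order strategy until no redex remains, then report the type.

normal-order reduction:
  (λ (ψ : Nat → Nat) → (λ (r : Nat) → λ (o : Nat) → elimNat (λ (φ : Nat) → Nat) o (λ (η : Nat) → ψ) r) zero (succ (succ (succ (succ (succ (elimNat (λ (z : Nat) → Nat) zero (λ (θ : Nat) → λ (ζ : Nat) → ζ) zero))))))) (λ (a : elimNat (λ (α : Nat) → Type₀) Nat (λ (b : Nat) → λ (d : Type₀) → d) (succ (succ (succ zero)))) → succ a)
  ~> (λ (ψ : Nat) → λ (r : Nat) → elimNat (λ (o : Nat) → Nat) r (λ (φ : Nat) → λ (η : elimNat (λ (z : Nat) → Type₀) Nat (λ (θ : Nat) → λ (ζ : Type₀) → ζ) (succ (succ (succ zero)))) → succ η) ψ) zero (succ (succ (succ (succ (succ (elimNat (λ (a : Nat) → Nat) zero (λ (α : Nat) → λ (b : Nat) → b) zero))))))
  ~> (λ (ψ : Nat) → elimNat (λ (r : Nat) → Nat) ψ (λ (o : Nat) → λ (φ : elimNat (λ (η : Nat) → Type₀) Nat (λ (z : Nat) → λ (θ : Type₀) → θ) (succ (succ (succ zero)))) → succ φ) zero) (succ (succ (succ (succ (succ (elimNat (λ (ζ : Nat) → Nat) zero (λ (a : Nat) → λ (α : Nat) → α) zero))))))
  ~> elimNat (λ (ψ : Nat) → Nat) (succ (succ (succ (succ (succ (elimNat (λ (r : Nat) → Nat) zero (λ (o : Nat) → λ (φ : Nat) → φ) zero)))))) (λ (η : Nat) → λ (z : elimNat (λ (θ : Nat) → Type₀) Nat (λ (ζ : Nat) → λ (a : Type₀) → a) (succ (succ (succ zero)))) → succ z) zero
  ~> succ (succ (succ (succ (succ (elimNat (λ (ψ : Nat) → Nat) zero (λ (r : Nat) → λ (o : Nat) → o) zero)))))
  ~> succ (succ (succ (succ (succ zero))))
the term's type:
  Nat


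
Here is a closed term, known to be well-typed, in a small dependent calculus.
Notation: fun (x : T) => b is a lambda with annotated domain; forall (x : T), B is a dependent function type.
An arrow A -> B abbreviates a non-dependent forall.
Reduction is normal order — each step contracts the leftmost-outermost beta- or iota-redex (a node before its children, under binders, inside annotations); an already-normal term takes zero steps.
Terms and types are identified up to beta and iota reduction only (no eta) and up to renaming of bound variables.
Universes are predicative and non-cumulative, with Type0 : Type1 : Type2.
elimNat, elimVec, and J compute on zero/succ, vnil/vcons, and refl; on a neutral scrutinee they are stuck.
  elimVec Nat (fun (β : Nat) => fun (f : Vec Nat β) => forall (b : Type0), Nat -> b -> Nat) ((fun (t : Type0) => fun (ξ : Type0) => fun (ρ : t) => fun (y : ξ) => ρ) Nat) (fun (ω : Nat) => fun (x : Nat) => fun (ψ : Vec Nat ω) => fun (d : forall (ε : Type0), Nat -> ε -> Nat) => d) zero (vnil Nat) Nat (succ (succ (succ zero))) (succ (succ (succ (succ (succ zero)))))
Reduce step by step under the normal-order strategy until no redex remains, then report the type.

normal-order reduction sequence:
  elimVec Nat (fun (β : Nat) => fun (f : Vec Nat β) => forall (b : Type0), Nat -> b -> Nat) ((fun (t : Type0) => fun (ξ : Type0) => fun (ρ : t) => fun (y : ξ) => ρ) Nat) (fun (ω : Nat) => fun (x : Nat) => fun (ψ : Vec Nat ω) => fun (d : forall (ε : Type0), Nat -> ε -> Nat) => d) zero (vnil Nat) Nat (succ (succ (succ zero))) (succ (succ (succ (succ (succ zero)))))
  ~> (fun (β : Type0) => fun (f : Type0) => fun (b : β) => fun (t : f) => b) Nat Nat (succ (succ (succ zero))) (succ (succ (succ (succ (succ zero)))))
  ~> (fun (β : Type0) => fun (f : Nat) => fun (b : β) => f) Nat (succ (succ (succ zero))) (succ (succ (succ (succ (succ zero)))))
  ~> (fun (β : Nat) => fun (f : Nat) => β) (succ (succ (succ zero))) (succ (succ (succ (succ (succ zero)))))
  ~> (fun (β : Nat) => succ (succ (succ zero))) (succ (succ (succ (succ (succ zero)))))
  ~> succ (succ (succ zero))
type:
  Nat


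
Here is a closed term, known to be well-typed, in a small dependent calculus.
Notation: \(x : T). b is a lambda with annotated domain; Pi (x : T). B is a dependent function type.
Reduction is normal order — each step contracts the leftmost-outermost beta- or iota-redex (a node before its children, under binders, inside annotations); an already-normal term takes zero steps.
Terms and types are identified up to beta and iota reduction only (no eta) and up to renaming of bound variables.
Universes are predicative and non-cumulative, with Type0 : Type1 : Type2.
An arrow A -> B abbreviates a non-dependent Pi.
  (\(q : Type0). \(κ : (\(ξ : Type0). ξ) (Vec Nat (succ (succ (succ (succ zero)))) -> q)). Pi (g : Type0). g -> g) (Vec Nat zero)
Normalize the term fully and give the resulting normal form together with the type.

normal form:
  \(q : Vec Nat (succ (succ (succ (succ zero)))) -> Vec Nat zero). Pi (κ : Type0). κ -> κ
the term's type:
  (Vec Nat (succ (succ (succ (succ zero)))) -> Vec Nat zero) -> Type1


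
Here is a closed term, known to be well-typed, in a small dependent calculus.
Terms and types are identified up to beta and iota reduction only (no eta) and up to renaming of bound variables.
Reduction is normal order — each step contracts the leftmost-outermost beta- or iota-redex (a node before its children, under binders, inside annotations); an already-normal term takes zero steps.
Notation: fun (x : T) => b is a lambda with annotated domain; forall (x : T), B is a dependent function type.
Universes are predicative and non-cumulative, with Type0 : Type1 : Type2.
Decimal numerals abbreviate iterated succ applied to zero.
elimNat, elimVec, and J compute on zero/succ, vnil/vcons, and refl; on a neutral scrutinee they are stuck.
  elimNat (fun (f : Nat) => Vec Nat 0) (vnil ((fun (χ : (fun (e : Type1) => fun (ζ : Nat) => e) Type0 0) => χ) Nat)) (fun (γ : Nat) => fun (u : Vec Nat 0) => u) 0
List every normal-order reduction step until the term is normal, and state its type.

reduction (normal order):
  elimNat (fun (f : Nat) => Vec Nat 0) (vnil ((fun (χ : (fun (e : Type1) => fun (ζ : Nat) => e) Type0 0) => χ) Nat)) (fun (γ : Nat) => fun (u : Vec Nat 0) => u) 0
  ~> vnil ((fun (f : (fun (χ : Type1) => fun (e : Nat) => χ) Type0 0) => f) Nat)
  ~> vnil Nat
the term's type:
  Vec Nat 0


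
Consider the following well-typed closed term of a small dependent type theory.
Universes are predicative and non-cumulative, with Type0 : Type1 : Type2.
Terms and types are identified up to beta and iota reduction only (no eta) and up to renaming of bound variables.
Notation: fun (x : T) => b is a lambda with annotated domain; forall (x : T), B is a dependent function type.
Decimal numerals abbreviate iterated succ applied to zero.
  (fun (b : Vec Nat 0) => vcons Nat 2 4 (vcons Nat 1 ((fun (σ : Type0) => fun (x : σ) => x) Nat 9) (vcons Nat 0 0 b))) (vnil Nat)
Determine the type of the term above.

the term's type:
  Vec Nat 3


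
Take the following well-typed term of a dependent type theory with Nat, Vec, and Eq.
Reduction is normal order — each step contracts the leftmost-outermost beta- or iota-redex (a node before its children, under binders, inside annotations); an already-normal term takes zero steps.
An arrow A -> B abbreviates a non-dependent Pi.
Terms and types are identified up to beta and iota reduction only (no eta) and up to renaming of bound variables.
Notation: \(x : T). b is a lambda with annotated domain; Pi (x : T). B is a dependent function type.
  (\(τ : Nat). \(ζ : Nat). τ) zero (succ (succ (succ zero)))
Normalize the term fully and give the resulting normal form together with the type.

resulting normal form:
  zero
inferred type:
  Nat


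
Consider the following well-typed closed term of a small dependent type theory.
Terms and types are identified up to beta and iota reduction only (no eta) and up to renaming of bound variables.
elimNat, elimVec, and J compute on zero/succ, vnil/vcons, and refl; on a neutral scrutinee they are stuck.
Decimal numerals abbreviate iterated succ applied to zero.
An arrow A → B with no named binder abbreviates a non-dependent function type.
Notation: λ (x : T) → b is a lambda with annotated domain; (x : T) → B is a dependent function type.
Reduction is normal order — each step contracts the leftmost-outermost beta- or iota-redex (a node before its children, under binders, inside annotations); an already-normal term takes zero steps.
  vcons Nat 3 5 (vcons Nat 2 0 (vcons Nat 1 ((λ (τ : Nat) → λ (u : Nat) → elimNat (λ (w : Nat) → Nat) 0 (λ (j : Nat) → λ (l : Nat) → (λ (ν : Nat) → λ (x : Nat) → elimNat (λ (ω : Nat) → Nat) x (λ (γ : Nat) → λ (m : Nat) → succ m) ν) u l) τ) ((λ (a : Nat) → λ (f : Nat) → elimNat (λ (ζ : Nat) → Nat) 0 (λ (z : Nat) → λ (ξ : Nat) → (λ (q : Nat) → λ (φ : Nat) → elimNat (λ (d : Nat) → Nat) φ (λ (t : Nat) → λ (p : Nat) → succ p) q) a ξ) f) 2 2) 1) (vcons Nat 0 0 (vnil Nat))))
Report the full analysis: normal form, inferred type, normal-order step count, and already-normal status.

reduced normal form:
  vcons Nat 3 5 (vcons Nat 2 0 (vcons Nat 1 4 (vcons Nat 0 0 (vnil Nat))))
type:
  Vec Nat 4
normal-order step count: 48
term was already normal: no
first redex: a beta-redex


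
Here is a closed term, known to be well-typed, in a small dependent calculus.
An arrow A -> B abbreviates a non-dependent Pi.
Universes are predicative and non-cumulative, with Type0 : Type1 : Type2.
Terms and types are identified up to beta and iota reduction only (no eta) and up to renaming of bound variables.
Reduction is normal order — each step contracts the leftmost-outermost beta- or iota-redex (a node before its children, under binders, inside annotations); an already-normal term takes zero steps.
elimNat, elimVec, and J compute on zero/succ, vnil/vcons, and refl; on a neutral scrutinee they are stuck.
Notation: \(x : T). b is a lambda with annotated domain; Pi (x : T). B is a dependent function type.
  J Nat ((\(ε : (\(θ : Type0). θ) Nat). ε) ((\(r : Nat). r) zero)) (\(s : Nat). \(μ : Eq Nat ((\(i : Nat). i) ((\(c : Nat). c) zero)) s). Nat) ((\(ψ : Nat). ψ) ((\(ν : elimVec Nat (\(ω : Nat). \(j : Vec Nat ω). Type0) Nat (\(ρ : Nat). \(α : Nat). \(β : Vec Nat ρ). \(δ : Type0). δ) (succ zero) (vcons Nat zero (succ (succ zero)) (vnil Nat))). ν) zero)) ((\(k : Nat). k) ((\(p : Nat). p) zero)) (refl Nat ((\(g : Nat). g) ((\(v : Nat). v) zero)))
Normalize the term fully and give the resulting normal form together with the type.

reduced normal form:
  zero
the term's type:
  Nat


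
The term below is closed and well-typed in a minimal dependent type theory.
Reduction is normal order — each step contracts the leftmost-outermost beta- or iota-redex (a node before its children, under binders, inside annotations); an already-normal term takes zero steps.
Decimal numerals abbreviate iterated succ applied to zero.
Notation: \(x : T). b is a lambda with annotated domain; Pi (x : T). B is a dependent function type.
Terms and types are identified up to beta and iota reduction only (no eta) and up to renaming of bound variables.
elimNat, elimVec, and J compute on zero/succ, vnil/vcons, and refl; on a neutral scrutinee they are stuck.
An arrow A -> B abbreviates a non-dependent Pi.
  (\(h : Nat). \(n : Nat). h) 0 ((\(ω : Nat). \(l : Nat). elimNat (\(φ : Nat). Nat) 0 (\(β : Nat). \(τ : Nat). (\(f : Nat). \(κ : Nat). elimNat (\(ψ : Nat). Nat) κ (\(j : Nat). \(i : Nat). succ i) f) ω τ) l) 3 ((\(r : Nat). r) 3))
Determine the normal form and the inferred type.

resulting normal form:
  0
type:
  Nat
observation: normalization takes exactly 2 steps under the normal-order strategy.


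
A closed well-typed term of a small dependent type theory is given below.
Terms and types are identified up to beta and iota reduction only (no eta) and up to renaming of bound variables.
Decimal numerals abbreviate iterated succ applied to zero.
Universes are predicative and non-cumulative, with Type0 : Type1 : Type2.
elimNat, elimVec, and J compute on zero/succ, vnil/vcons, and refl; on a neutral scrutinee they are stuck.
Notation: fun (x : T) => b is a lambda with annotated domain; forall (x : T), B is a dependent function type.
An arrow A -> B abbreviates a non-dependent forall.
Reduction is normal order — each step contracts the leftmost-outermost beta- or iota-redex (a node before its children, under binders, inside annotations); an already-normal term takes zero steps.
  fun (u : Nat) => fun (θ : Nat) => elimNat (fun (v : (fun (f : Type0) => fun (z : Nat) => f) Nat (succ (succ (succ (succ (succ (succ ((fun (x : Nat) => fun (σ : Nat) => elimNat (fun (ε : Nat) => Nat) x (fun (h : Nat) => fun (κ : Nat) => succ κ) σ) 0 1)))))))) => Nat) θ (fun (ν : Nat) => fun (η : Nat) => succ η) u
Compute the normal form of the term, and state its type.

normal form:
  fun (u : Nat) => fun (θ : Nat) => elimNat (fun (v : Nat) => Nat) θ (fun (f : Nat) => fun (z : Nat) => succ z) u
type:
  Nat -> Nat -> Nat
observation: 2 normal-order steps normalize the term, beginning with a beta-redex.


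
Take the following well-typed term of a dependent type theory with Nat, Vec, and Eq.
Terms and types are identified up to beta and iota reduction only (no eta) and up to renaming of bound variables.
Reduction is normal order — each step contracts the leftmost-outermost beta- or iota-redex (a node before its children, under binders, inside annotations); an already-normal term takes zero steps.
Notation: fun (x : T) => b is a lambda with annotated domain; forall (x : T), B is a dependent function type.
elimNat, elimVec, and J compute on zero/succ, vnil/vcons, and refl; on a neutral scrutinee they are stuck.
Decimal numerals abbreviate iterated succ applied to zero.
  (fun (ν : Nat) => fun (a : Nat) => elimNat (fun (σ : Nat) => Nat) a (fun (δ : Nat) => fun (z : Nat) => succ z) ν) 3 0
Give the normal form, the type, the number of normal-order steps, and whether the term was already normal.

normal form:
  3
type:
  Nat
reduction steps (normal order): 12
already normal: no
first redex: a beta-redex
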